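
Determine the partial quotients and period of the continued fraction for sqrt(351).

Write x_i = (sqrt(351) + m_i)/d_i with (m_0, d_0) = (0, 1). a_0 = floor(sqrt(351)) = 18, since 18^2 = 324 <= 351 < 361 = 19^2.
Iterate m_{i+1} = d_i*a_i - m_i, d_{i+1} = (351 - m_{i+1}^2)/d_i, a_{i+1} = floor((a_0 + m_{i+1})/d_{i+1}):
  m_1 = 1*18 - 0 = 18, d_1 = (351 - 18^2)/1 = 27/1 = 27, a_1 = floor((18 + 18)/27) = 1.
  m_2 = 27*1 - 18 = 9, d_2 = (351 - 9^2)/27 = 270/27 = 10, a_2 = floor((18 + 9)/10) = 2.
  m_3 = 10*2 - 9 = 11, d_3 = (351 - 11^2)/10 = 230/10 = 23, a_3 = floor((18 + 11)/23) = 1.
  m_4 = 23*1 - 11 = 12, d_4 = (351 - 12^2)/23 = 207/23 = 9, a_4 = floor((18 + 12)/9) = 3.
  m_5 = 9*3 - 12 = 15, d_5 = (351 - 15^2)/9 = 126/9 = 14, a_5 = floor((18 + 15)/14) = 2.
  m_6 = 14*2 - 15 = 13, d_6 = (351 - 13^2)/14 = 182/14 = 13, a_6 = floor((18 + 13)/13) = 2.
  m_7 = 13*2 - 13 = 13, d_7 = (351 - 13^2)/13 = 182/13 = 14, a_7 = floor((18 + 13)/14) = 2.
  m_8 = 14*2 - 13 = 15, d_8 = (351 - 15^2)/14 = 126/14 = 9, a_8 = floor((18 + 15)/9) = 3.
  m_9 = 9*3 - 15 = 12, d_9 = (351 - 12^2)/9 = 207/9 = 23, a_9 = floor((18 + 12)/23) = 1.
  m_10 = 23*1 - 12 = 11, d_10 = (351 - 11^2)/23 = 230/23 = 10, a_10 = floor((18 + 11)/10) = 2.
  m_11 = 10*2 - 11 = 9, d_11 = (351 - 9^2)/10 = 270/10 = 27, a_11 = floor((18 + 9)/27) = 1.
  m_12 = 27*1 - 9 = 18, d_12 = (351 - 18^2)/27 = 27/27 = 1, a_12 = floor((18 + 18)/1) = 36.
  m_13 = 1*36 - 18 = 18, d_13 = (351 - 18^2)/1 = 27/1 = 27: (m_13, d_13) = (m_1, d_1) = (18, 27), so from here the quotients repeat a_1, ..., a_12; the period length is 12.
Hence the expansion of sqrt(351) is a_0 = 18 followed by the repeating block 1, 2, 1, 3, 2, 2, 2, 3, 1, 2, 1, 36 (period 12).

[18; (1, 2, 1, 3, 2, 2, 2, 3, 1, 2, 1, 36)]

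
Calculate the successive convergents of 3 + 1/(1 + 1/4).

3/1, 4/1, 19/5

Using the convergent recurrence p_i = a_i*p_{i-1} + p_{i-2}, q_i = a_i*q_{i-1} + q_{i-2} with p_{-2}=0, p_{-1}=1, q_{-2}=1, q_{-1}=0:
  i=0: a_0=3, p_0 = 3*1 + 0 = 3, q_0 = 3*0 + 1 = 1.
  i=1: a_1=1, p_1 = 1*3 + 1 = 4, q_1 = 1*1 + 0 = 1.
  i=2: a_2=4, p_2 = 4*4 + 3 = 19, q_2 = 4*1 + 1 = 5.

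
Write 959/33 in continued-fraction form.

Run the Euclidean algorithm on 959 and 33; the successive quotients are the partial quotients a_0, a_1, ... (each step inverts the fractional part left over by the previous one):
  959 = 29*33 + 2, so a_0 = 29.
  33 = 16*2 + 1, so a_1 = 16.
  2 = 2*1 + 0, so a_2 = 2.
The remainder reaches 0 after 3 divisions, so the expansion has 3 partial quotients, read off in order.

[29; 16, 2]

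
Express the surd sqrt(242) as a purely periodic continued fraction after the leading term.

Write x_i = (sqrt(242) + m_i)/d_i with (m_0, d_0) = (0, 1). a_0 = floor(sqrt(242)) = 15, since 15^2 = 225 <= 242 < 256 = 16^2.
Iterate m_{i+1} = d_i*a_i - m_i, d_{i+1} = (242 - m_{i+1}^2)/d_i, a_{i+1} = floor((a_0 + m_{i+1})/d_{i+1}):
  m_1 = 1*15 - 0 = 15, d_1 = (242 - 15^2)/1 = 17/1 = 17, a_1 = floor((15 + 15)/17) = 1.
  m_2 = 17*1 - 15 = 2, d_2 = (242 - 2^2)/17 = 238/17 = 14, a_2 = floor((15 + 2)/14) = 1.
  m_3 = 14*1 - 2 = 12, d_3 = (242 - 12^2)/14 = 98/14 = 7, a_3 = floor((15 + 12)/7) = 3.
  m_4 = 7*3 - 12 = 9, d_4 = (242 - 9^2)/7 = 161/7 = 23, a_4 = floor((15 + 9)/23) = 1.
  m_5 = 23*1 - 9 = 14, d_5 = (242 - 14^2)/23 = 46/23 = 2, a_5 = floor((15 + 14)/2) = 14.
  m_6 = 2*14 - 14 = 14, d_6 = (242 - 14^2)/2 = 46/2 = 23, a_6 = floor((15 + 14)/23) = 1.
  m_7 = 23*1 - 14 = 9, d_7 = (242 - 9^2)/23 = 161/23 = 7, a_7 = floor((15 + 9)/7) = 3.
  m_8 = 7*3 - 9 = 12, d_8 = (242 - 12^2)/7 = 98/7 = 14, a_8 = floor((15 + 12)/14) = 1.
  m_9 = 14*1 - 12 = 2, d_9 = (242 - 2^2)/14 = 238/14 = 17, a_9 = floor((15 + 2)/17) = 1.
  m_10 = 17*1 - 2 = 15, d_10 = (242 - 15^2)/17 = 17/17 = 1, a_10 = floor((15 + 15)/1) = 30.
  m_11 = 1*30 - 15 = 15, d_11 = (242 - 15^2)/1 = 17/1 = 17: (m_11, d_11) = (m_1, d_1) = (15, 17), so from here the quotients repeat a_1, ..., a_10; the period length is 10.
Hence the expansion of sqrt(242) is a_0 = 15 followed by the repeating block 1, 1, 3, 1, 14, 1, 3, 1, 1, 30 (period 10).

[15; (1, 1, 3, 1, 14, 1, 3, 1, 1, 30)]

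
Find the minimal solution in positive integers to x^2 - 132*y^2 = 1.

(x, y) = (23, 2)

First expand sqrt(132) as a continued fraction. With x_i = (sqrt(132) + m_i)/d_i and (m_0, d_0) = (0, 1): a_0 = floor(sqrt(132)) = 11, since 11^2 = 121 <= 132 < 144 = 12^2.
Iterate m_{i+1} = d_i*a_i - m_i, d_{i+1} = (132 - m_{i+1}^2)/d_i, a_{i+1} = floor((a_0 + m_{i+1})/d_{i+1}):
  m_1 = 1*11 - 0 = 11, d_1 = (132 - 11^2)/1 = 11/1 = 11, a_1 = floor((11 + 11)/11) = 2.
  m_2 = 11*2 - 11 = 11, d_2 = (132 - 11^2)/11 = 11/11 = 1, a_2 = floor((11 + 11)/1) = 22.
  m_3 = 1*22 - 11 = 11, d_3 = (132 - 11^2)/1 = 11/1 = 11: (m_3, d_3) = (m_1, d_1) = (11, 11), so from here the quotients repeat a_1, a_2; the period length is 2.
So sqrt(132) = [11; (2, 22)] with period length k = 2.
k is even, so the fundamental solution of x^2 - 132y^2 = 1 is (p_{k-1}, q_{k-1}) = (p_1, q_1); compute convergents through index 1.
Convergents (p_i = a_i*p_{i-1} + p_{i-2}, q_i = a_i*q_{i-1} + q_{i-2} with p_{-2}=0, p_{-1}=1, q_{-2}=1, q_{-1}=0):
  i=0: a_0=11, p_0 = 11*1 + 0 = 11, q_0 = 11*0 + 1 = 1.
  i=1: a_1=2, p_1 = 2*11 + 1 = 23, q_1 = 2*1 + 0 = 2.
Check: 23^2 - 132*2^2 = 529 - 528 = 1, so (x, y) = (23, 2) solves the equation, and by the theorem it is the least positive solution.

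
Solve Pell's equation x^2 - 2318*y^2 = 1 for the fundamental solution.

(x, y) = (2588597, 53766)

First expand sqrt(2318) as a continued fraction. With x_i = (sqrt(2318) + m_i)/d_i and (m_0, d_0) = (0, 1): a_0 = floor(sqrt(2318)) = 48, since 48^2 = 2304 <= 2318 < 2401 = 49^2.
Iterate m_{i+1} = d_i*a_i - m_i, d_{i+1} = (2318 - m_{i+1}^2)/d_i, a_{i+1} = floor((a_0 + m_{i+1})/d_{i+1}):
  m_1 = 1*48 - 0 = 48, d_1 = (2318 - 48^2)/1 = 14/1 = 14, a_1 = floor((48 + 48)/14) = 6.
  m_2 = 14*6 - 48 = 36, d_2 = (2318 - 36^2)/14 = 1022/14 = 73, a_2 = floor((48 + 36)/73) = 1.
  m_3 = 73*1 - 36 = 37, d_3 = (2318 - 37^2)/73 = 949/73 = 13, a_3 = floor((48 + 37)/13) = 6.
  m_4 = 13*6 - 37 = 41, d_4 = (2318 - 41^2)/13 = 637/13 = 49, a_4 = floor((48 + 41)/49) = 1.
  m_5 = 49*1 - 41 = 8, d_5 = (2318 - 8^2)/49 = 2254/49 = 46, a_5 = floor((48 + 8)/46) = 1.
  m_6 = 46*1 - 8 = 38, d_6 = (2318 - 38^2)/46 = 874/46 = 19, a_6 = floor((48 + 38)/19) = 4.
  m_7 = 19*4 - 38 = 38, d_7 = (2318 - 38^2)/19 = 874/19 = 46, a_7 = floor((48 + 38)/46) = 1.
  m_8 = 46*1 - 38 = 8, d_8 = (2318 - 8^2)/46 = 2254/46 = 49, a_8 = floor((48 + 8)/49) = 1.
  m_9 = 49*1 - 8 = 41, d_9 = (2318 - 41^2)/49 = 637/49 = 13, a_9 = floor((48 + 41)/13) = 6.
  m_10 = 13*6 - 41 = 37, d_10 = (2318 - 37^2)/13 = 949/13 = 73, a_10 = floor((48 + 37)/73) = 1.
  m_11 = 73*1 - 37 = 36, d_11 = (2318 - 36^2)/73 = 1022/73 = 14, a_11 = floor((48 + 36)/14) = 6.
  m_12 = 14*6 - 36 = 48, d_12 = (2318 - 48^2)/14 = 14/14 = 1, a_12 = floor((48 + 48)/1) = 96.
  m_13 = 1*96 - 48 = 48, d_13 = (2318 - 48^2)/1 = 14/1 = 14: (m_13, d_13) = (m_1, d_1) = (48, 14), so from here the quotients repeat a_1, ..., a_12; the period length is 12.
So sqrt(2318) = [48; (6, 1, 6, 1, 1, 4, 1, 1, 6, 1, 6, 96)] with period length k = 12.
k is even, so the fundamental solution of x^2 - 2318y^2 = 1 is (p_{k-1}, q_{k-1}) = (p_11, q_11); compute convergents through index 11.
Convergents (p_i = a_i*p_{i-1} + p_{i-2}, q_i = a_i*q_{i-1} + q_{i-2} with p_{-2}=0, p_{-1}=1, q_{-2}=1, q_{-1}=0):
  i=0: a_0=48, p_0 = 48*1 + 0 = 48, q_0 = 48*0 + 1 = 1.
  i=1: a_1=6, p_1 = 6*48 + 1 = 289, q_1 = 6*1 + 0 = 6.
  i=2: a_2=1, p_2 = 1*289 + 48 = 337, q_2 = 1*6 + 1 = 7.
  i=3: a_3=6, p_3 = 6*337 + 289 = 2311, q_3 = 6*7 + 6 = 48.
  i=4: a_4=1, p_4 = 1*2311 + 337 = 2648, q_4 = 1*48 + 7 = 55.
  i=5: a_5=1, p_5 = 1*2648 + 2311 = 4959, q_5 = 1*55 + 48 = 103.
  i=6: a_6=4, p_6 = 4*4959 + 2648 = 22484, q_6 = 4*103 + 55 = 467.
  i=7: a_7=1, p_7 = 1*22484 + 4959 = 27443, q_7 = 1*467 + 103 = 570.
  i=8: a_8=1, p_8 = 1*27443 + 22484 = 49927, q_8 = 1*570 + 467 = 1037.
  i=9: a_9=6, p_9 = 6*49927 + 27443 = 327005, q_9 = 6*1037 + 570 = 6792.
  i=10: a_10=1, p_10 = 1*327005 + 49927 = 376932, q_10 = 1*6792 + 1037 = 7829.
  i=11: a_11=6, p_11 = 6*376932 + 327005 = 2588597, q_11 = 6*7829 + 6792 = 53766.
Check: 2588597^2 - 2318*53766^2 = 6700834428409 - 6700834428408 = 1, so (x, y) = (2588597, 53766) solves the equation, and by the theorem it is the least positive solution.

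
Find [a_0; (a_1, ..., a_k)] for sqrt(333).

Write x_i = (sqrt(333) + m_i)/d_i with (m_0, d_0) = (0, 1). a_0 = floor(sqrt(333)) = 18, since 18^2 = 324 <= 333 < 361 = 19^2.
Iterate m_{i+1} = d_i*a_i - m_i, d_{i+1} = (333 - m_{i+1}^2)/d_i, a_{i+1} = floor((a_0 + m_{i+1})/d_{i+1}):
  m_1 = 1*18 - 0 = 18, d_1 = (333 - 18^2)/1 = 9/1 = 9, a_1 = floor((18 + 18)/9) = 4.
  m_2 = 9*4 - 18 = 18, d_2 = (333 - 18^2)/9 = 9/9 = 1, a_2 = floor((18 + 18)/1) = 36.
  m_3 = 1*36 - 18 = 18, d_3 = (333 - 18^2)/1 = 9/1 = 9: (m_3, d_3) = (m_1, d_1) = (18, 9), so from here the quotients repeat a_1, a_2; the period length is 2.
Hence the expansion of sqrt(333) is a_0 = 18 followed by the repeating block 4, 36 (period 2).

[18; (4, 36)]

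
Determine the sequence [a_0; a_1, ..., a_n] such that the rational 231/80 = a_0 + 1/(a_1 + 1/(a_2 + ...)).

[2; 1, 7, 1, 8]

Run the Euclidean algorithm on 231 and 80; the successive quotients are the partial quotients a_0, a_1, ... (each step inverts the fractional part left over by the previous one):
  231 = 2*80 + 71, so a_0 = 2.
  80 = 1*71 + 9, so a_1 = 1.
  71 = 7*9 + 8, so a_2 = 7.
  9 = 1*8 + 1, so a_3 = 1.
  8 = 8*1 + 0, so a_4 = 8.
The remainder reaches 0 after 5 divisions, so the expansion has 5 partial quotients, read off in order.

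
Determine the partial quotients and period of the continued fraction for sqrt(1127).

Write x_i = (sqrt(1127) + m_i)/d_i with (m_0, d_0) = (0, 1). a_0 = floor(sqrt(1127)) = 33, since 33^2 = 1089 <= 1127 < 1156 = 34^2.
Iterate m_{i+1} = d_i*a_i - m_i, d_{i+1} = (1127 - m_{i+1}^2)/d_i, a_{i+1} = floor((a_0 + m_{i+1})/d_{i+1}):
  m_1 = 1*33 - 0 = 33, d_1 = (1127 - 33^2)/1 = 38/1 = 38, a_1 = floor((33 + 33)/38) = 1.
  m_2 = 38*1 - 33 = 5, d_2 = (1127 - 5^2)/38 = 1102/38 = 29, a_2 = floor((33 + 5)/29) = 1.
  m_3 = 29*1 - 5 = 24, d_3 = (1127 - 24^2)/29 = 551/29 = 19, a_3 = floor((33 + 24)/19) = 3.
  m_4 = 19*3 - 24 = 33, d_4 = (1127 - 33^2)/19 = 38/19 = 2, a_4 = floor((33 + 33)/2) = 33.
  m_5 = 2*33 - 33 = 33, d_5 = (1127 - 33^2)/2 = 38/2 = 19, a_5 = floor((33 + 33)/19) = 3.
  m_6 = 19*3 - 33 = 24, d_6 = (1127 - 24^2)/19 = 551/19 = 29, a_6 = floor((33 + 24)/29) = 1.
  m_7 = 29*1 - 24 = 5, d_7 = (1127 - 5^2)/29 = 1102/29 = 38, a_7 = floor((33 + 5)/38) = 1.
  m_8 = 38*1 - 5 = 33, d_8 = (1127 - 33^2)/38 = 38/38 = 1, a_8 = floor((33 + 33)/1) = 66.
  m_9 = 1*66 - 33 = 33, d_9 = (1127 - 33^2)/1 = 38/1 = 38: (m_9, d_9) = (m_1, d_1) = (33, 38), so from here the quotients repeat a_1, ..., a_8; the period length is 8.
Hence the expansion of sqrt(1127) is a_0 = 33 followed by the repeating block 1, 1, 3, 33, 3, 1, 1, 66 (period 8).

[33; (1, 1, 3, 33, 3, 1, 1, 66)]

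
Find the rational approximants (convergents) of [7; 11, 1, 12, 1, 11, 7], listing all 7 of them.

7/1, 78/11, 85/12, 1098/155, 1183/167, 14111/1992, 99960/14111

Using the convergent recurrence p_i = a_i*p_{i-1} + p_{i-2}, q_i = a_i*q_{i-1} + q_{i-2} with p_{-2}=0, p_{-1}=1, q_{-2}=1, q_{-1}=0:
  i=0: a_0=7, p_0 = 7*1 + 0 = 7, q_0 = 7*0 + 1 = 1.
  i=1: a_1=11, p_1 = 11*7 + 1 = 78, q_1 = 11*1 + 0 = 11.
  i=2: a_2=1, p_2 = 1*78 + 7 = 85, q_2 = 1*11 + 1 = 12.
  i=3: a_3=12, p_3 = 12*85 + 78 = 1098, q_3 = 12*12 + 11 = 155.
  i=4: a_4=1, p_4 = 1*1098 + 85 = 1183, q_4 = 1*155 + 12 = 167.
  i=5: a_5=11, p_5 = 11*1183 + 1098 = 14111, q_5 = 11*167 + 155 = 1992.
  i=6: a_6=7, p_6 = 7*14111 + 1183 = 99960, q_6 = 7*1992 + 167 = 14111.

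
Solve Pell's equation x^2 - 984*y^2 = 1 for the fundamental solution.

First expand sqrt(984) as a continued fraction. With x_i = (sqrt(984) + m_i)/d_i and (m_0, d_0) = (0, 1): a_0 = floor(sqrt(984)) = 31, since 31^2 = 961 <= 984 < 1024 = 32^2.
Iterate m_{i+1} = d_i*a_i - m_i, d_{i+1} = (984 - m_{i+1}^2)/d_i, a_{i+1} = floor((a_0 + m_{i+1})/d_{i+1}):
  m_1 = 1*31 - 0 = 31, d_1 = (984 - 31^2)/1 = 23/1 = 23, a_1 = floor((31 + 31)/23) = 2.
  m_2 = 23*2 - 31 = 15, d_2 = (984 - 15^2)/23 = 759/23 = 33, a_2 = floor((31 + 15)/33) = 1.
  m_3 = 33*1 - 15 = 18, d_3 = (984 - 18^2)/33 = 660/33 = 20, a_3 = floor((31 + 18)/20) = 2.
  m_4 = 20*2 - 18 = 22, d_4 = (984 - 22^2)/20 = 500/20 = 25, a_4 = floor((31 + 22)/25) = 2.
  m_5 = 25*2 - 22 = 28, d_5 = (984 - 28^2)/25 = 200/25 = 8, a_5 = floor((31 + 28)/8) = 7.
  m_6 = 8*7 - 28 = 28, d_6 = (984 - 28^2)/8 = 200/8 = 25, a_6 = floor((31 + 28)/25) = 2.
  m_7 = 25*2 - 28 = 22, d_7 = (984 - 22^2)/25 = 500/25 = 20, a_7 = floor((31 + 22)/20) = 2.
  m_8 = 20*2 - 22 = 18, d_8 = (984 - 18^2)/20 = 660/20 = 33, a_8 = floor((31 + 18)/33) = 1.
  m_9 = 33*1 - 18 = 15, d_9 = (984 - 15^2)/33 = 759/33 = 23, a_9 = floor((31 + 15)/23) = 2.
  m_10 = 23*2 - 15 = 31, d_10 = (984 - 31^2)/23 = 23/23 = 1, a_10 = floor((31 + 31)/1) = 62.
  m_11 = 1*62 - 31 = 31, d_11 = (984 - 31^2)/1 = 23/1 = 23: (m_11, d_11) = (m_1, d_1) = (31, 23), so from here the quotients repeat a_1, ..., a_10; the period length is 10.
So sqrt(984) = [31; (2, 1, 2, 2, 7, 2, 2, 1, 2, 62)] with period length k = 10.
k is even, so the fundamental solution of x^2 - 984y^2 = 1 is (p_{k-1}, q_{k-1}) = (p_9, q_9); compute convergents through index 9.
Convergents (p_i = a_i*p_{i-1} + p_{i-2}, q_i = a_i*q_{i-1} + q_{i-2} with p_{-2}=0, p_{-1}=1, q_{-2}=1, q_{-1}=0):
  i=0: a_0=31, p_0 = 31*1 + 0 = 31, q_0 = 31*0 + 1 = 1.
  i=1: a_1=2, p_1 = 2*31 + 1 = 63, q_1 = 2*1 + 0 = 2.
  i=2: a_2=1, p_2 = 1*63 + 31 = 94, q_2 = 1*2 + 1 = 3.
  i=3: a_3=2, p_3 = 2*94 + 63 = 251, q_3 = 2*3 + 2 = 8.
  i=4: a_4=2, p_4 = 2*251 + 94 = 596, q_4 = 2*8 + 3 = 19.
  i=5: a_5=7, p_5 = 7*596 + 251 = 4423, q_5 = 7*19 + 8 = 141.
  i=6: a_6=2, p_6 = 2*4423 + 596 = 9442, q_6 = 2*141 + 19 = 301.
  i=7: a_7=2, p_7 = 2*9442 + 4423 = 23307, q_7 = 2*301 + 141 = 743.
  i=8: a_8=1, p_8 = 1*23307 + 9442 = 32749, q_8 = 1*743 + 301 = 1044.
  i=9: a_9=2, p_9 = 2*32749 + 23307 = 88805, q_9 = 2*1044 + 743 = 2831.
Check: 88805^2 - 984*2831^2 = 7886328025 - 7886328024 = 1, so (x, y) = (88805, 2831) solves the equation, and by the theorem it is the least positive solution.

(x, y) = (88805, 2831)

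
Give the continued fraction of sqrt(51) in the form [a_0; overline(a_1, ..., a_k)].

Write x_i = (sqrt(51) + m_i)/d_i with (m_0, d_0) = (0, 1). a_0 = floor(sqrt(51)) = 7, since 7^2 = 49 <= 51 < 64 = 8^2.
Iterate m_{i+1} = d_i*a_i - m_i, d_{i+1} = (51 - m_{i+1}^2)/d_i, a_{i+1} = floor((a_0 + m_{i+1})/d_{i+1}):
  m_1 = 1*7 - 0 = 7, d_1 = (51 - 7^2)/1 = 2/1 = 2, a_1 = floor((7 + 7)/2) = 7.
  m_2 = 2*7 - 7 = 7, d_2 = (51 - 7^2)/2 = 2/2 = 1, a_2 = floor((7 + 7)/1) = 14.
  m_3 = 1*14 - 7 = 7, d_3 = (51 - 7^2)/1 = 2/1 = 2: (m_3, d_3) = (m_1, d_1) = (7, 2), so from here the quotients repeat a_1, a_2; the period length is 2.
Hence the expansion of sqrt(51) is a_0 = 7 followed by the repeating block 7, 14 (period 2).

[7; overline(7, 14)]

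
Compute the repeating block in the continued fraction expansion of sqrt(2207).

Write x_i = (sqrt(2207) + m_i)/d_i with (m_0, d_0) = (0, 1). a_0 = floor(sqrt(2207)) = 46, since 46^2 = 2116 <= 2207 < 2209 = 47^2.
Iterate m_{i+1} = d_i*a_i - m_i, d_{i+1} = (2207 - m_{i+1}^2)/d_i, a_{i+1} = floor((a_0 + m_{i+1})/d_{i+1}):
  m_1 = 1*46 - 0 = 46, d_1 = (2207 - 46^2)/1 = 91/1 = 91, a_1 = floor((46 + 46)/91) = 1.
  m_2 = 91*1 - 46 = 45, d_2 = (2207 - 45^2)/91 = 182/91 = 2, a_2 = floor((46 + 45)/2) = 45.
  m_3 = 2*45 - 45 = 45, d_3 = (2207 - 45^2)/2 = 182/2 = 91, a_3 = floor((46 + 45)/91) = 1.
  m_4 = 91*1 - 45 = 46, d_4 = (2207 - 46^2)/91 = 91/91 = 1, a_4 = floor((46 + 46)/1) = 92.
  m_5 = 1*92 - 46 = 46, d_5 = (2207 - 46^2)/1 = 91/1 = 91: (m_5, d_5) = (m_1, d_1) = (46, 91), so from here the quotients repeat a_1, ..., a_4; the period length is 4.
Hence the expansion of sqrt(2207) is a_0 = 46 followed by the repeating block 1, 45, 1, 92 (period 4).

[46; (1, 45, 1, 92)]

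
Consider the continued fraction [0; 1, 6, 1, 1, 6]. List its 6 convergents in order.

Using the convergent recurrence p_i = a_i*p_{i-1} + p_{i-2}, q_i = a_i*q_{i-1} + q_{i-2} with p_{-2}=0, p_{-1}=1, q_{-2}=1, q_{-1}=0:
  i=0: a_0=0, p_0 = 0*1 + 0 = 0, q_0 = 0*0 + 1 = 1.
  i=1: a_1=1, p_1 = 1*0 + 1 = 1, q_1 = 1*1 + 0 = 1.
  i=2: a_2=6, p_2 = 6*1 + 0 = 6, q_2 = 6*1 + 1 = 7.
  i=3: a_3=1, p_3 = 1*6 + 1 = 7, q_3 = 1*7 + 1 = 8.
  i=4: a_4=1, p_4 = 1*7 + 6 = 13, q_4 = 1*8 + 7 = 15.
  i=5: a_5=6, p_5 = 6*13 + 7 = 85, q_5 = 6*15 + 8 = 98.

0/1, 1/1, 6/7, 7/8, 13/15, 85/98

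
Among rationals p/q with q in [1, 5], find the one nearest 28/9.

Expand x = 28/9 as a continued fraction with the Euclidean algorithm:
  28 = 3*9 + 1, so a_0 = 3.
  9 = 9*1 + 0, so a_1 = 9.
so x = [3; 9].
Convergents (p_i = a_i*p_{i-1} + p_{i-2}, q_i = a_i*q_{i-1} + q_{i-2} with p_{-2}=0, p_{-1}=1, q_{-2}=1, q_{-1}=0), until the denominator exceeds 5:
  i=0: a_0=3, p_0 = 3*1 + 0 = 3, q_0 = 3*0 + 1 = 1.
  i=1: a_1=9, p_1 = 9*3 + 1 = 28, q_1 = 9*1 + 0 = 9.
q_1 = 9 > 5, so the last convergent with denominator <= 5 is p_0/q_0 = 3/1.
The closest fraction with denominator <= 5 is either p_0/q_0 or the intermediate fraction (k*p_0 + p_{-1})/(k*q_0 + q_{-1}) with the largest k >= 1 whose denominator stays <= 5; these approach x as k grows, and every other convergent or intermediate fraction in range is farther away.
Largest k: floor((5 - q_{-1})/q_0) = floor((5 - 0)/1) = 5 (using the seeds p_{-1} = 1, q_{-1} = 0).
That gives (5*3 + 1)/(5*1 + 0) = 16/5.
Compare the errors: |x - 3/1| = |28*1 - 3*9|/(9*1) = 1/9, and |x - 16/5| = |28*5 - 16*9|/(9*5) = 4/45.
Cross-multiplying, 4*9 = 36 < 45 = 1*45, so 4/45 is smaller: the intermediate fraction 16/5 is closer to x than 3/1.

16/5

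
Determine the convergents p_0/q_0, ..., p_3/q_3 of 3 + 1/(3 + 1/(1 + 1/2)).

3/1, 10/3, 13/4, 36/11

Using the convergent recurrence p_i = a_i*p_{i-1} + p_{i-2}, q_i = a_i*q_{i-1} + q_{i-2} with p_{-2}=0, p_{-1}=1, q_{-2}=1, q_{-1}=0:
  i=0: a_0=3, p_0 = 3*1 + 0 = 3, q_0 = 3*0 + 1 = 1.
  i=1: a_1=3, p_1 = 3*3 + 1 = 10, q_1 = 3*1 + 0 = 3.
  i=2: a_2=1, p_2 = 1*10 + 3 = 13, q_2 = 1*3 + 1 = 4.
  i=3: a_3=2, p_3 = 2*13 + 10 = 36, q_3 = 2*4 + 3 = 11.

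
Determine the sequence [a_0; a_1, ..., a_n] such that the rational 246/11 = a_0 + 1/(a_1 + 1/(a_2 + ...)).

[22; 2, 1, 3]

Run the Euclidean algorithm on 246 and 11; the successive quotients are the partial quotients a_0, a_1, ... (each step inverts the fractional part left over by the previous one):
  246 = 22*11 + 4, so a_0 = 22.
  11 = 2*4 + 3, so a_1 = 2.
  4 = 1*3 + 1, so a_2 = 1.
  3 = 3*1 + 0, so a_3 = 3.
The remainder reaches 0 after 4 divisions, so the expansion has 4 partial quotients, read off in order.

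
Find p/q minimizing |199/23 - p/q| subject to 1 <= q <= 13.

26/3

Expand x = 199/23 as a continued fraction with the Euclidean algorithm:
  199 = 8*23 + 15, so a_0 = 8.
  23 = 1*15 + 8, so a_1 = 1.
  15 = 1*8 + 7, so a_2 = 1.
  8 = 1*7 + 1, so a_3 = 1.
  7 = 7*1 + 0, so a_4 = 7.
so x = [8; 1, 1, 1, 7].
Convergents (p_i = a_i*p_{i-1} + p_{i-2}, q_i = a_i*q_{i-1} + q_{i-2} with p_{-2}=0, p_{-1}=1, q_{-2}=1, q_{-1}=0), until the denominator exceeds 13:
  i=0: a_0=8, p_0 = 8*1 + 0 = 8, q_0 = 8*0 + 1 = 1.
  i=1: a_1=1, p_1 = 1*8 + 1 = 9, q_1 = 1*1 + 0 = 1.
  i=2: a_2=1, p_2 = 1*9 + 8 = 17, q_2 = 1*1 + 1 = 2.
  i=3: a_3=1, p_3 = 1*17 + 9 = 26, q_3 = 1*2 + 1 = 3.
  i=4: a_4=7, p_4 = 7*26 + 17 = 199, q_4 = 7*3 + 2 = 23.
q_4 = 23 > 13, so the last convergent with denominator <= 13 is p_3/q_3 = 26/3.
The closest fraction with denominator <= 13 is either p_3/q_3 or the intermediate fraction (k*p_3 + p_2)/(k*q_3 + q_2) with the largest k >= 1 whose denominator stays <= 13; these approach x as k grows, and every other convergent or intermediate fraction in range is farther away.
Largest k: floor((13 - q_2)/q_3) = floor((13 - 2)/3) = 3.
That gives (3*26 + 17)/(3*3 + 2) = 95/11.
Compare the errors: |x - 26/3| = |199*3 - 26*23|/(23*3) = 1/69, and |x - 95/11| = |199*11 - 95*23|/(23*11) = 4/253.
Cross-multiplying, 1*253 = 253 < 276 = 4*69, so 1/69 is smaller: the convergent 26/3 is closer to x than 95/11.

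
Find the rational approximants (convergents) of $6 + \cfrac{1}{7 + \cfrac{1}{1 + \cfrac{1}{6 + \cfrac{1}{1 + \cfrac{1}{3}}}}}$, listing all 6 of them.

6/1, 43/7, 49/8, 337/55, 386/63, 1495/244

Using the convergent recurrence p_i = a_i*p_{i-1} + p_{i-2}, q_i = a_i*q_{i-1} + q_{i-2} with p_{-2}=0, p_{-1}=1, q_{-2}=1, q_{-1}=0:
  i=0: a_0=6, p_0 = 6*1 + 0 = 6, q_0 = 6*0 + 1 = 1.
  i=1: a_1=7, p_1 = 7*6 + 1 = 43, q_1 = 7*1 + 0 = 7.
  i=2: a_2=1, p_2 = 1*43 + 6 = 49, q_2 = 1*7 + 1 = 8.
  i=3: a_3=6, p_3 = 6*49 + 43 = 337, q_3 = 6*8 + 7 = 55.
  i=4: a_4=1, p_4 = 1*337 + 49 = 386, q_4 = 1*55 + 8 = 63.
  i=5: a_5=3, p_5 = 3*386 + 337 = 1495, q_5 = 3*63 + 55 = 244.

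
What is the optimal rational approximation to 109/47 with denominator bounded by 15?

30/13

Expand x = 109/47 as a continued fraction with the Euclidean algorithm:
  109 = 2*47 + 15, so a_0 = 2.
  47 = 3*15 + 2, so a_1 = 3.
  15 = 7*2 + 1, so a_2 = 7.
  2 = 2*1 + 0, so a_3 = 2.
so x = [2; 3, 7, 2].
Convergents (p_i = a_i*p_{i-1} + p_{i-2}, q_i = a_i*q_{i-1} + q_{i-2} with p_{-2}=0, p_{-1}=1, q_{-2}=1, q_{-1}=0), until the denominator exceeds 15:
  i=0: a_0=2, p_0 = 2*1 + 0 = 2, q_0 = 2*0 + 1 = 1.
  i=1: a_1=3, p_1 = 3*2 + 1 = 7, q_1 = 3*1 + 0 = 3.
  i=2: a_2=7, p_2 = 7*7 + 2 = 51, q_2 = 7*3 + 1 = 22.
q_2 = 22 > 15, so the last convergent with denominator <= 15 is p_1/q_1 = 7/3.
The closest fraction with denominator <= 15 is either p_1/q_1 or the intermediate fraction (k*p_1 + p_0)/(k*q_1 + q_0) with the largest k >= 1 whose denominator stays <= 15; these approach x as k grows, and every other convergent or intermediate fraction in range is farther away.
Largest k: floor((15 - q_0)/q_1) = floor((15 - 1)/3) = 4.
That gives (4*7 + 2)/(4*3 + 1) = 30/13.
Compare the errors: |x - 7/3| = |109*3 - 7*47|/(47*3) = 2/141, and |x - 30/13| = |109*13 - 30*47|/(47*13) = 7/611.
Cross-multiplying, 7*141 = 987 < 1222 = 2*611, so 7/611 is smaller: the intermediate fraction 30/13 is closer to x than 7/3.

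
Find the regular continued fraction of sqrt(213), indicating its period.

[14; (1, 1, 2, 6, 1, 8, 1, 6, 2, 1, 1, 28)]

Write x_i = (sqrt(213) + m_i)/d_i with (m_0, d_0) = (0, 1). a_0 = floor(sqrt(213)) = 14, since 14^2 = 196 <= 213 < 225 = 15^2.
Iterate m_{i+1} = d_i*a_i - m_i, d_{i+1} = (213 - m_{i+1}^2)/d_i, a_{i+1} = floor((a_0 + m_{i+1})/d_{i+1}):
  m_1 = 1*14 - 0 = 14, d_1 = (213 - 14^2)/1 = 17/1 = 17, a_1 = floor((14 + 14)/17) = 1.
  m_2 = 17*1 - 14 = 3, d_2 = (213 - 3^2)/17 = 204/17 = 12, a_2 = floor((14 + 3)/12) = 1.
  m_3 = 12*1 - 3 = 9, d_3 = (213 - 9^2)/12 = 132/12 = 11, a_3 = floor((14 + 9)/11) = 2.
  m_4 = 11*2 - 9 = 13, d_4 = (213 - 13^2)/11 = 44/11 = 4, a_4 = floor((14 + 13)/4) = 6.
  m_5 = 4*6 - 13 = 11, d_5 = (213 - 11^2)/4 = 92/4 = 23, a_5 = floor((14 + 11)/23) = 1.
  m_6 = 23*1 - 11 = 12, d_6 = (213 - 12^2)/23 = 69/23 = 3, a_6 = floor((14 + 12)/3) = 8.
  m_7 = 3*8 - 12 = 12, d_7 = (213 - 12^2)/3 = 69/3 = 23, a_7 = floor((14 + 12)/23) = 1.
  m_8 = 23*1 - 12 = 11, d_8 = (213 - 11^2)/23 = 92/23 = 4, a_8 = floor((14 + 11)/4) = 6.
  m_9 = 4*6 - 11 = 13, d_9 = (213 - 13^2)/4 = 44/4 = 11, a_9 = floor((14 + 13)/11) = 2.
  m_10 = 11*2 - 13 = 9, d_10 = (213 - 9^2)/11 = 132/11 = 12, a_10 = floor((14 + 9)/12) = 1.
  m_11 = 12*1 - 9 = 3, d_11 = (213 - 3^2)/12 = 204/12 = 17, a_11 = floor((14 + 3)/17) = 1.
  m_12 = 17*1 - 3 = 14, d_12 = (213 - 14^2)/17 = 17/17 = 1, a_12 = floor((14 + 14)/1) = 28.
  m_13 = 1*28 - 14 = 14, d_13 = (213 - 14^2)/1 = 17/1 = 17: (m_13, d_13) = (m_1, d_1) = (14, 17), so from here the quotients repeat a_1, ..., a_12; the period length is 12.
Hence the expansion of sqrt(213) is a_0 = 14 followed by the repeating block 1, 1, 2, 6, 1, 8, 1, 6, 2, 1, 1, 28 (period 12).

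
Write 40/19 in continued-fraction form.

[2; 9, 2]

Run the Euclidean algorithm on 40 and 19; the successive quotients are the partial quotients a_0, a_1, ... (each step inverts the fractional part left over by the previous one):
  40 = 2*19 + 2, so a_0 = 2.
  19 = 9*2 + 1, so a_1 = 9.
  2 = 2*1 + 0, so a_2 = 2.
The remainder reaches 0 after 3 divisions, so the expansion has 3 partial quotients, read off in order.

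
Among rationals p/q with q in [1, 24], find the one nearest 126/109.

22/19

Expand x = 126/109 as a continued fraction with the Euclidean algorithm:
  126 = 1*109 + 17, so a_0 = 1.
  109 = 6*17 + 7, so a_1 = 6.
  17 = 2*7 + 3, so a_2 = 2.
  7 = 2*3 + 1, so a_3 = 2.
  3 = 3*1 + 0, so a_4 = 3.
so x = [1; 6, 2, 2, 3].
Convergents (p_i = a_i*p_{i-1} + p_{i-2}, q_i = a_i*q_{i-1} + q_{i-2} with p_{-2}=0, p_{-1}=1, q_{-2}=1, q_{-1}=0), until the denominator exceeds 24:
  i=0: a_0=1, p_0 = 1*1 + 0 = 1, q_0 = 1*0 + 1 = 1.
  i=1: a_1=6, p_1 = 6*1 + 1 = 7, q_1 = 6*1 + 0 = 6.
  i=2: a_2=2, p_2 = 2*7 + 1 = 15, q_2 = 2*6 + 1 = 13.
  i=3: a_3=2, p_3 = 2*15 + 7 = 37, q_3 = 2*13 + 6 = 32.
q_3 = 32 > 24, so the last convergent with denominator <= 24 is p_2/q_2 = 15/13.
The closest fraction with denominator <= 24 is either p_2/q_2 or the intermediate fraction (k*p_2 + p_1)/(k*q_2 + q_1) with the largest k >= 1 whose denominator stays <= 24; these approach x as k grows, and every other convergent or intermediate fraction in range is farther away.
Largest k: floor((24 - q_1)/q_2) = floor((24 - 6)/13) = 1.
That gives (1*15 + 7)/(1*13 + 6) = 22/19.
Compare the errors: |x - 15/13| = |126*13 - 15*109|/(109*13) = 3/1417, and |x - 22/19| = |126*19 - 22*109|/(109*19) = 4/2071.
Cross-multiplying, 4*1417 = 5668 < 6213 = 3*2071, so 4/2071 is smaller: the intermediate fraction 22/19 is closer to x than 15/13.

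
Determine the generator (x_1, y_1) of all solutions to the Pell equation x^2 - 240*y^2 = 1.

First expand sqrt(240) as a continued fraction. With x_i = (sqrt(240) + m_i)/d_i and (m_0, d_0) = (0, 1): a_0 = floor(sqrt(240)) = 15, since 15^2 = 225 <= 240 < 256 = 16^2.
Iterate m_{i+1} = d_i*a_i - m_i, d_{i+1} = (240 - m_{i+1}^2)/d_i, a_{i+1} = floor((a_0 + m_{i+1})/d_{i+1}):
  m_1 = 1*15 - 0 = 15, d_1 = (240 - 15^2)/1 = 15/1 = 15, a_1 = floor((15 + 15)/15) = 2.
  m_2 = 15*2 - 15 = 15, d_2 = (240 - 15^2)/15 = 15/15 = 1, a_2 = floor((15 + 15)/1) = 30.
  m_3 = 1*30 - 15 = 15, d_3 = (240 - 15^2)/1 = 15/1 = 15: (m_3, d_3) = (m_1, d_1) = (15, 15), so from here the quotients repeat a_1, a_2; the period length is 2.
So sqrt(240) = [15; (2, 30)] with period length k = 2.
k is even, so the fundamental solution of x^2 - 240y^2 = 1 is (p_{k-1}, q_{k-1}) = (p_1, q_1); compute convergents through index 1.
Convergents (p_i = a_i*p_{i-1} + p_{i-2}, q_i = a_i*q_{i-1} + q_{i-2} with p_{-2}=0, p_{-1}=1, q_{-2}=1, q_{-1}=0):
  i=0: a_0=15, p_0 = 15*1 + 0 = 15, q_0 = 15*0 + 1 = 1.
  i=1: a_1=2, p_1 = 2*15 + 1 = 31, q_1 = 2*1 + 0 = 2.
Check: 31^2 - 240*2^2 = 961 - 960 = 1, so (x, y) = (31, 2) solves the equation, and by the theorem it is the least positive solution.

(x, y) = (31, 2)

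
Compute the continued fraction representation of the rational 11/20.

Run the Euclidean algorithm on 11 and 20; the successive quotients are the partial quotients a_0, a_1, ... (each step inverts the fractional part left over by the previous one):
  11 = 0*20 + 11, so a_0 = 0.
  20 = 1*11 + 9, so a_1 = 1.
  11 = 1*9 + 2, so a_2 = 1.
  9 = 4*2 + 1, so a_3 = 4.
  2 = 2*1 + 0, so a_4 = 2.
The remainder reaches 0 after 5 divisions, so the expansion has 5 partial quotients, read off in order.

[0; 1, 1, 4, 2]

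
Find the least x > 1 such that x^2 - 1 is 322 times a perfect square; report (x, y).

(x, y) = (323, 18)

First expand sqrt(322) as a continued fraction. With x_i = (sqrt(322) + m_i)/d_i and (m_0, d_0) = (0, 1): a_0 = floor(sqrt(322)) = 17, since 17^2 = 289 <= 322 < 324 = 18^2.
Iterate m_{i+1} = d_i*a_i - m_i, d_{i+1} = (322 - m_{i+1}^2)/d_i, a_{i+1} = floor((a_0 + m_{i+1})/d_{i+1}):
  m_1 = 1*17 - 0 = 17, d_1 = (322 - 17^2)/1 = 33/1 = 33, a_1 = floor((17 + 17)/33) = 1.
  m_2 = 33*1 - 17 = 16, d_2 = (322 - 16^2)/33 = 66/33 = 2, a_2 = floor((17 + 16)/2) = 16.
  m_3 = 2*16 - 16 = 16, d_3 = (322 - 16^2)/2 = 66/2 = 33, a_3 = floor((17 + 16)/33) = 1.
  m_4 = 33*1 - 16 = 17, d_4 = (322 - 17^2)/33 = 33/33 = 1, a_4 = floor((17 + 17)/1) = 34.
  m_5 = 1*34 - 17 = 17, d_5 = (322 - 17^2)/1 = 33/1 = 33: (m_5, d_5) = (m_1, d_1) = (17, 33), so from here the quotients repeat a_1, ..., a_4; the period length is 4.
So sqrt(322) = [17; (1, 16, 1, 34)] with period length k = 4.
k is even, so the fundamental solution of x^2 - 322y^2 = 1 is (p_{k-1}, q_{k-1}) = (p_3, q_3); compute convergents through index 3.
Convergents (p_i = a_i*p_{i-1} + p_{i-2}, q_i = a_i*q_{i-1} + q_{i-2} with p_{-2}=0, p_{-1}=1, q_{-2}=1, q_{-1}=0):
  i=0: a_0=17, p_0 = 17*1 + 0 = 17, q_0 = 17*0 + 1 = 1.
  i=1: a_1=1, p_1 = 1*17 + 1 = 18, q_1 = 1*1 + 0 = 1.
  i=2: a_2=16, p_2 = 16*18 + 17 = 305, q_2 = 16*1 + 1 = 17.
  i=3: a_3=1, p_3 = 1*305 + 18 = 323, q_3 = 1*17 + 1 = 18.
Check: 323^2 - 322*18^2 = 104329 - 104328 = 1, so (x, y) = (323, 18) solves the equation, and by the theorem it is the least positive solution.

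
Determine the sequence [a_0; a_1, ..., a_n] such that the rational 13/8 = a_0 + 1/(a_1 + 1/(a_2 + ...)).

[1; 1, 1, 1, 2]

Run the Euclidean algorithm on 13 and 8; the successive quotients are the partial quotients a_0, a_1, ... (each step inverts the fractional part left over by the previous one):
  13 = 1*8 + 5, so a_0 = 1.
  8 = 1*5 + 3, so a_1 = 1.
  5 = 1*3 + 2, so a_2 = 1.
  3 = 1*2 + 1, so a_3 = 1.
  2 = 2*1 + 0, so a_4 = 2.
The remainder reaches 0 after 5 divisions, so the expansion has 5 partial quotients, read off in order.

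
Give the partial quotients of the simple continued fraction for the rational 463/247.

[1; 1, 6, 1, 30]

Run the Euclidean algorithm on 463 and 247; the successive quotients are the partial quotients a_0, a_1, ... (each step inverts the fractional part left over by the previous one):
  463 = 1*247 + 216, so a_0 = 1.
  247 = 1*216 + 31, so a_1 = 1.
  216 = 6*31 + 30, so a_2 = 6.
  31 = 1*30 + 1, so a_3 = 1.
  30 = 30*1 + 0, so a_4 = 30.
The remainder reaches 0 after 5 divisions, so the expansion has 5 partial quotients, read off in order.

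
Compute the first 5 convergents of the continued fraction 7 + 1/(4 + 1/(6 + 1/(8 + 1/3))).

Using the convergent recurrence p_i = a_i*p_{i-1} + p_{i-2}, q_i = a_i*q_{i-1} + q_{i-2} with p_{-2}=0, p_{-1}=1, q_{-2}=1, q_{-1}=0:
  i=0: a_0=7, p_0 = 7*1 + 0 = 7, q_0 = 7*0 + 1 = 1.
  i=1: a_1=4, p_1 = 4*7 + 1 = 29, q_1 = 4*1 + 0 = 4.
  i=2: a_2=6, p_2 = 6*29 + 7 = 181, q_2 = 6*4 + 1 = 25.
  i=3: a_3=8, p_3 = 8*181 + 29 = 1477, q_3 = 8*25 + 4 = 204.
  i=4: a_4=3, p_4 = 3*1477 + 181 = 4612, q_4 = 3*204 + 25 = 637.

7/1, 29/4, 181/25, 1477/204, 4612/637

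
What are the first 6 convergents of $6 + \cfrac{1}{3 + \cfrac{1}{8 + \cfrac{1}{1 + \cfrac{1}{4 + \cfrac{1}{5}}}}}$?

6/1, 19/3, 158/25, 177/28, 866/137, 4507/713

Using the convergent recurrence p_i = a_i*p_{i-1} + p_{i-2}, q_i = a_i*q_{i-1} + q_{i-2} with p_{-2}=0, p_{-1}=1, q_{-2}=1, q_{-1}=0:
  i=0: a_0=6, p_0 = 6*1 + 0 = 6, q_0 = 6*0 + 1 = 1.
  i=1: a_1=3, p_1 = 3*6 + 1 = 19, q_1 = 3*1 + 0 = 3.
  i=2: a_2=8, p_2 = 8*19 + 6 = 158, q_2 = 8*3 + 1 = 25.
  i=3: a_3=1, p_3 = 1*158 + 19 = 177, q_3 = 1*25 + 3 = 28.
  i=4: a_4=4, p_4 = 4*177 + 158 = 866, q_4 = 4*28 + 25 = 137.
  i=5: a_5=5, p_5 = 5*866 + 177 = 4507, q_5 = 5*137 + 28 = 713.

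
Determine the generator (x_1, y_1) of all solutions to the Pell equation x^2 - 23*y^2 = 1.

First expand sqrt(23) as a continued fraction. With x_i = (sqrt(23) + m_i)/d_i and (m_0, d_0) = (0, 1): a_0 = floor(sqrt(23)) = 4, since 4^2 = 16 <= 23 < 25 = 5^2.
Iterate m_{i+1} = d_i*a_i - m_i, d_{i+1} = (23 - m_{i+1}^2)/d_i, a_{i+1} = floor((a_0 + m_{i+1})/d_{i+1}):
  m_1 = 1*4 - 0 = 4, d_1 = (23 - 4^2)/1 = 7/1 = 7, a_1 = floor((4 + 4)/7) = 1.
  m_2 = 7*1 - 4 = 3, d_2 = (23 - 3^2)/7 = 14/7 = 2, a_2 = floor((4 + 3)/2) = 3.
  m_3 = 2*3 - 3 = 3, d_3 = (23 - 3^2)/2 = 14/2 = 7, a_3 = floor((4 + 3)/7) = 1.
  m_4 = 7*1 - 3 = 4, d_4 = (23 - 4^2)/7 = 7/7 = 1, a_4 = floor((4 + 4)/1) = 8.
  m_5 = 1*8 - 4 = 4, d_5 = (23 - 4^2)/1 = 7/1 = 7: (m_5, d_5) = (m_1, d_1) = (4, 7), so from here the quotients repeat a_1, ..., a_4; the period length is 4.
So sqrt(23) = [4; (1, 3, 1, 8)] with period length k = 4.
k is even, so the fundamental solution of x^2 - 23y^2 = 1 is (p_{k-1}, q_{k-1}) = (p_3, q_3); compute convergents through index 3.
Convergents (p_i = a_i*p_{i-1} + p_{i-2}, q_i = a_i*q_{i-1} + q_{i-2} with p_{-2}=0, p_{-1}=1, q_{-2}=1, q_{-1}=0):
  i=0: a_0=4, p_0 = 4*1 + 0 = 4, q_0 = 4*0 + 1 = 1.
  i=1: a_1=1, p_1 = 1*4 + 1 = 5, q_1 = 1*1 + 0 = 1.
  i=2: a_2=3, p_2 = 3*5 + 4 = 19, q_2 = 3*1 + 1 = 4.
  i=3: a_3=1, p_3 = 1*19 + 5 = 24, q_3 = 1*4 + 1 = 5.
Check: 24^2 - 23*5^2 = 576 - 575 = 1, so (x, y) = (24, 5) solves the equation, and by the theorem it is the least positive solution.

(x, y) = (24, 5)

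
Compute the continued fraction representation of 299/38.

[7; 1, 6, 1, 1, 2]

Run the Euclidean algorithm on 299 and 38; the successive quotients are the partial quotients a_0, a_1, ... (each step inverts the fractional part left over by the previous one):
  299 = 7*38 + 33, so a_0 = 7.
  38 = 1*33 + 5, so a_1 = 1.
  33 = 6*5 + 3, so a_2 = 6.
  5 = 1*3 + 2, so a_3 = 1.
  3 = 1*2 + 1, so a_4 = 1.
  2 = 2*1 + 0, so a_5 = 2.
The remainder reaches 0 after 6 divisions, so the expansion has 6 partial quotients, read off in order.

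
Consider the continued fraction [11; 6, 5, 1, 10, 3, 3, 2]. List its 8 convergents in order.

Using the convergent recurrence p_i = a_i*p_{i-1} + p_{i-2}, q_i = a_i*q_{i-1} + q_{i-2} with p_{-2}=0, p_{-1}=1, q_{-2}=1, q_{-1}=0:
  i=0: a_0=11, p_0 = 11*1 + 0 = 11, q_0 = 11*0 + 1 = 1.
  i=1: a_1=6, p_1 = 6*11 + 1 = 67, q_1 = 6*1 + 0 = 6.
  i=2: a_2=5, p_2 = 5*67 + 11 = 346, q_2 = 5*6 + 1 = 31.
  i=3: a_3=1, p_3 = 1*346 + 67 = 413, q_3 = 1*31 + 6 = 37.
  i=4: a_4=10, p_4 = 10*413 + 346 = 4476, q_4 = 10*37 + 31 = 401.
  i=5: a_5=3, p_5 = 3*4476 + 413 = 13841, q_5 = 3*401 + 37 = 1240.
  i=6: a_6=3, p_6 = 3*13841 + 4476 = 45999, q_6 = 3*1240 + 401 = 4121.
  i=7: a_7=2, p_7 = 2*45999 + 13841 = 105839, q_7 = 2*4121 + 1240 = 9482.

11/1, 67/6, 346/31, 413/37, 4476/401, 13841/1240, 45999/4121, 105839/9482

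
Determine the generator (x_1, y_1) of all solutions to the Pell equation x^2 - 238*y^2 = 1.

First expand sqrt(238) as a continued fraction. With x_i = (sqrt(238) + m_i)/d_i and (m_0, d_0) = (0, 1): a_0 = floor(sqrt(238)) = 15, since 15^2 = 225 <= 238 < 256 = 16^2.
Iterate m_{i+1} = d_i*a_i - m_i, d_{i+1} = (238 - m_{i+1}^2)/d_i, a_{i+1} = floor((a_0 + m_{i+1})/d_{i+1}):
  m_1 = 1*15 - 0 = 15, d_1 = (238 - 15^2)/1 = 13/1 = 13, a_1 = floor((15 + 15)/13) = 2.
  m_2 = 13*2 - 15 = 11, d_2 = (238 - 11^2)/13 = 117/13 = 9, a_2 = floor((15 + 11)/9) = 2.
  m_3 = 9*2 - 11 = 7, d_3 = (238 - 7^2)/9 = 189/9 = 21, a_3 = floor((15 + 7)/21) = 1.
  m_4 = 21*1 - 7 = 14, d_4 = (238 - 14^2)/21 = 42/21 = 2, a_4 = floor((15 + 14)/2) = 14.
  m_5 = 2*14 - 14 = 14, d_5 = (238 - 14^2)/2 = 42/2 = 21, a_5 = floor((15 + 14)/21) = 1.
  m_6 = 21*1 - 14 = 7, d_6 = (238 - 7^2)/21 = 189/21 = 9, a_6 = floor((15 + 7)/9) = 2.
  m_7 = 9*2 - 7 = 11, d_7 = (238 - 11^2)/9 = 117/9 = 13, a_7 = floor((15 + 11)/13) = 2.
  m_8 = 13*2 - 11 = 15, d_8 = (238 - 15^2)/13 = 13/13 = 1, a_8 = floor((15 + 15)/1) = 30.
  m_9 = 1*30 - 15 = 15, d_9 = (238 - 15^2)/1 = 13/1 = 13: (m_9, d_9) = (m_1, d_1) = (15, 13), so from here the quotients repeat a_1, ..., a_8; the period length is 8.
So sqrt(238) = [15; (2, 2, 1, 14, 1, 2, 2, 30)] with period length k = 8.
k is even, so the fundamental solution of x^2 - 238y^2 = 1 is (p_{k-1}, q_{k-1}) = (p_7, q_7); compute convergents through index 7.
Convergents (p_i = a_i*p_{i-1} + p_{i-2}, q_i = a_i*q_{i-1} + q_{i-2} with p_{-2}=0, p_{-1}=1, q_{-2}=1, q_{-1}=0):
  i=0: a_0=15, p_0 = 15*1 + 0 = 15, q_0 = 15*0 + 1 = 1.
  i=1: a_1=2, p_1 = 2*15 + 1 = 31, q_1 = 2*1 + 0 = 2.
  i=2: a_2=2, p_2 = 2*31 + 15 = 77, q_2 = 2*2 + 1 = 5.
  i=3: a_3=1, p_3 = 1*77 + 31 = 108, q_3 = 1*5 + 2 = 7.
  i=4: a_4=14, p_4 = 14*108 + 77 = 1589, q_4 = 14*7 + 5 = 103.
  i=5: a_5=1, p_5 = 1*1589 + 108 = 1697, q_5 = 1*103 + 7 = 110.
  i=6: a_6=2, p_6 = 2*1697 + 1589 = 4983, q_6 = 2*110 + 103 = 323.
  i=7: a_7=2, p_7 = 2*4983 + 1697 = 11663, q_7 = 2*323 + 110 = 756.
Check: 11663^2 - 238*756^2 = 136025569 - 136025568 = 1, so (x, y) = (11663, 756) solves the equation, and by the theorem it is the least positive solution.

(x, y) = (11663, 756)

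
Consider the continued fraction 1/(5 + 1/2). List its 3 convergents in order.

Using the convergent recurrence p_i = a_i*p_{i-1} + p_{i-2}, q_i = a_i*q_{i-1} + q_{i-2} with p_{-2}=0, p_{-1}=1, q_{-2}=1, q_{-1}=0:
  i=0: a_0=0, p_0 = 0*1 + 0 = 0, q_0 = 0*0 + 1 = 1.
  i=1: a_1=5, p_1 = 5*0 + 1 = 1, q_1 = 5*1 + 0 = 5.
  i=2: a_2=2, p_2 = 2*1 + 0 = 2, q_2 = 2*5 + 1 = 11.

0/1, 1/5, 2/11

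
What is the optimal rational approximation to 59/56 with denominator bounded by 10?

11/10

Expand x = 59/56 as a continued fraction with the Euclidean algorithm:
  59 = 1*56 + 3, so a_0 = 1.
  56 = 18*3 + 2, so a_1 = 18.
  3 = 1*2 + 1, so a_2 = 1.
  2 = 2*1 + 0, so a_3 = 2.
so x = [1; 18, 1, 2].
Convergents (p_i = a_i*p_{i-1} + p_{i-2}, q_i = a_i*q_{i-1} + q_{i-2} with p_{-2}=0, p_{-1}=1, q_{-2}=1, q_{-1}=0), until the denominator exceeds 10:
  i=0: a_0=1, p_0 = 1*1 + 0 = 1, q_0 = 1*0 + 1 = 1.
  i=1: a_1=18, p_1 = 18*1 + 1 = 19, q_1 = 18*1 + 0 = 18.
q_1 = 18 > 10, so the last convergent with denominator <= 10 is p_0/q_0 = 1/1.
The closest fraction with denominator <= 10 is either p_0/q_0 or the intermediate fraction (k*p_0 + p_{-1})/(k*q_0 + q_{-1}) with the largest k >= 1 whose denominator stays <= 10; these approach x as k grows, and every other convergent or intermediate fraction in range is farther away.
Largest k: floor((10 - q_{-1})/q_0) = floor((10 - 0)/1) = 10 (using the seeds p_{-1} = 1, q_{-1} = 0).
That gives (10*1 + 1)/(10*1 + 0) = 11/10.
Compare the errors: |x - 1/1| = |59*1 - 1*56|/(56*1) = 3/56, and |x - 11/10| = |59*10 - 11*56|/(56*10) = 26/560.
Cross-multiplying, 26*56 = 1456 < 1680 = 3*560, so 26/560 is smaller: the intermediate fraction 11/10 is closer to x than 1/1.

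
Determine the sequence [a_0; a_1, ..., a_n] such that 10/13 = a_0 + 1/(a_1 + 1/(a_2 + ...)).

Run the Euclidean algorithm on 10 and 13; the successive quotients are the partial quotients a_0, a_1, ... (each step inverts the fractional part left over by the previous one):
  10 = 0*13 + 10, so a_0 = 0.
  13 = 1*10 + 3, so a_1 = 1.
  10 = 3*3 + 1, so a_2 = 3.
  3 = 3*1 + 0, so a_3 = 3.
The remainder reaches 0 after 4 divisions, so the expansion has 4 partial quotients, read off in order.

[0; 1, 3, 3]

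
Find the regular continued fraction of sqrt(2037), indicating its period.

[45; (7, 1, 1, 22, 30, 22, 1, 1, 7, 90)]

Write x_i = (sqrt(2037) + m_i)/d_i with (m_0, d_0) = (0, 1). a_0 = floor(sqrt(2037)) = 45, since 45^2 = 2025 <= 2037 < 2116 = 46^2.
Iterate m_{i+1} = d_i*a_i - m_i, d_{i+1} = (2037 - m_{i+1}^2)/d_i, a_{i+1} = floor((a_0 + m_{i+1})/d_{i+1}):
  m_1 = 1*45 - 0 = 45, d_1 = (2037 - 45^2)/1 = 12/1 = 12, a_1 = floor((45 + 45)/12) = 7.
  m_2 = 12*7 - 45 = 39, d_2 = (2037 - 39^2)/12 = 516/12 = 43, a_2 = floor((45 + 39)/43) = 1.
  m_3 = 43*1 - 39 = 4, d_3 = (2037 - 4^2)/43 = 2021/43 = 47, a_3 = floor((45 + 4)/47) = 1.
  m_4 = 47*1 - 4 = 43, d_4 = (2037 - 43^2)/47 = 188/47 = 4, a_4 = floor((45 + 43)/4) = 22.
  m_5 = 4*22 - 43 = 45, d_5 = (2037 - 45^2)/4 = 12/4 = 3, a_5 = floor((45 + 45)/3) = 30.
  m_6 = 3*30 - 45 = 45, d_6 = (2037 - 45^2)/3 = 12/3 = 4, a_6 = floor((45 + 45)/4) = 22.
  m_7 = 4*22 - 45 = 43, d_7 = (2037 - 43^2)/4 = 188/4 = 47, a_7 = floor((45 + 43)/47) = 1.
  m_8 = 47*1 - 43 = 4, d_8 = (2037 - 4^2)/47 = 2021/47 = 43, a_8 = floor((45 + 4)/43) = 1.
  m_9 = 43*1 - 4 = 39, d_9 = (2037 - 39^2)/43 = 516/43 = 12, a_9 = floor((45 + 39)/12) = 7.
  m_10 = 12*7 - 39 = 45, d_10 = (2037 - 45^2)/12 = 12/12 = 1, a_10 = floor((45 + 45)/1) = 90.
  m_11 = 1*90 - 45 = 45, d_11 = (2037 - 45^2)/1 = 12/1 = 12: (m_11, d_11) = (m_1, d_1) = (45, 12), so from here the quotients repeat a_1, ..., a_10; the period length is 10.
Hence the expansion of sqrt(2037) is a_0 = 45 followed by the repeating block 7, 1, 1, 22, 30, 22, 1, 1, 7, 90 (period 10).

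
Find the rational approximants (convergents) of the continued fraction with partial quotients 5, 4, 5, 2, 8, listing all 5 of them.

5/1, 21/4, 110/21, 241/46, 2038/389

Using the convergent recurrence p_i = a_i*p_{i-1} + p_{i-2}, q_i = a_i*q_{i-1} + q_{i-2} with p_{-2}=0, p_{-1}=1, q_{-2}=1, q_{-1}=0:
  i=0: a_0=5, p_0 = 5*1 + 0 = 5, q_0 = 5*0 + 1 = 1.
  i=1: a_1=4, p_1 = 4*5 + 1 = 21, q_1 = 4*1 + 0 = 4.
  i=2: a_2=5, p_2 = 5*21 + 5 = 110, q_2 = 5*4 + 1 = 21.
  i=3: a_3=2, p_3 = 2*110 + 21 = 241, q_3 = 2*21 + 4 = 46.
  i=4: a_4=8, p_4 = 8*241 + 110 = 2038, q_4 = 8*46 + 21 = 389.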